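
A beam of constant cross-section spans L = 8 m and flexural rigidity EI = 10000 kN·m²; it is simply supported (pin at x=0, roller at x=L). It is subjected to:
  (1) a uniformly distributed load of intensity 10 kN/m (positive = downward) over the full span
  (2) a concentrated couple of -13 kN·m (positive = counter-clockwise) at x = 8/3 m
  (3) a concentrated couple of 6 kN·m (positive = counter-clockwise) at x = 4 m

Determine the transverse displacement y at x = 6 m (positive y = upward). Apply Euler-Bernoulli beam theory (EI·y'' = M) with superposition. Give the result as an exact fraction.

y(6) = -7163/180000 m

Load 1 — uniform load w=10 kN/m over full span:
  y_1 = -wx(L³-2Lx²+x³)/(24EI) = -10·6·(8³-2·8·6²+6³)/(24·10000) = -19/500 m
Load 2 — applied couple M₀=-13 kN·m at a=8/3 m (b=L-a=16/3):
  y_2 = (M₀x³/(6L)-M₀(x-a)²/2+C₁x)/EI  [x>a] with C₁=M₀(3b²-L²)/(6L)=-52/9 = ((-13)·6³/(6·8)-(-13)·(6-(8/3))²/2+(-52/9)·6)/10000 = -377/180000 m
Load 3 — applied couple M₀=6 kN·m at a=4 m (b=L-a=4):
  y_3 = (M₀x³/(6L)-M₀(x-a)²/2+C₁x)/EI  [x>a] with C₁=M₀(3b²-L²)/(6L)=-2 = (6·6³/(6·8)-6·(6-4)²/2+(-2)·6)/10000 = 3/10000 m
Superposition: y = Σ y_i = -7163/180000 m ≈ -0.039794 m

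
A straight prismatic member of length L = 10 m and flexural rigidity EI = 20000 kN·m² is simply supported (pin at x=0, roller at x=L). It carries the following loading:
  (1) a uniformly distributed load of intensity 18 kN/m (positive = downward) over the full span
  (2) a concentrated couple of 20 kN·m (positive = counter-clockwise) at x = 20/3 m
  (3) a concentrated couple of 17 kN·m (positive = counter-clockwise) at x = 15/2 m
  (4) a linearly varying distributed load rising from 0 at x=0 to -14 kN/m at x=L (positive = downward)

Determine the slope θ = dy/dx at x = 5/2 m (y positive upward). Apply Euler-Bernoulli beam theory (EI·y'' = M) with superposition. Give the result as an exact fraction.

θ(5/2) = -5341/307200 rad

Load 1 — uniform load w=18 kN/m over full span:
  θ_1 = -w(L³-6Lx²+4x³)/(24EI) = -18·(10³-6·10·(5/2)²+4·(5/2)³)/(24·20000) = -33/1280 rad
Load 2 — applied couple M₀=20 kN·m at a=20/3 m (b=L-a=10/3):
  θ_2 = (M₀x²/(2L)+C₁)/EI  [x≤a] with C₁=M₀(3b²-L²)/(6L)=-200/9 = (20·(5/2)²/(2·10)+(-200/9))/20000 = -23/28800 rad
Load 3 — applied couple M₀=17 kN·m at a=15/2 m (b=L-a=5/2):
  θ_3 = (M₀x²/(2L)+C₁)/EI  [x≤a] with C₁=M₀(3b²-L²)/(6L)=-1105/48 = (17·(5/2)²/(2·10)+(-1105/48))/20000 = -17/19200 rad
Load 4 — triangular load w₀=-14 kN/m (0→w₀ over full span):
  θ_4 = -w₀(7L⁴-30L²x²+15x⁴)/(360LEI) = -(-14)·(7·10⁴-30·10²·(5/2)²+15·(5/2)⁴)/(360·10·20000) = 9289/921600 rad
Superposition: θ = Σ θ_i = -5341/307200 rad ≈ -0.017386 rad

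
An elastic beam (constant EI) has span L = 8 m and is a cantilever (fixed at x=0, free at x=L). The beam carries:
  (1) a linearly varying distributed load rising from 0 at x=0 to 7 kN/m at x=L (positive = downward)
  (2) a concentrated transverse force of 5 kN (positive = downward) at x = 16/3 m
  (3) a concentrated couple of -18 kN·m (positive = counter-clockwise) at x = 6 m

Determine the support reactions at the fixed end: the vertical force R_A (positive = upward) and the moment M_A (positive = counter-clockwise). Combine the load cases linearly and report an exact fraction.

Load 1 — triangular load w₀=7 kN/m (0→w₀ over full span):
  R_A = w₀L/2 = 7·8/2 = 28 kN
  M_A = w₀L²/3 = 7·8²/3 = 448/3 kN·m
Load 2 — point force P=5 kN at a=16/3 m (b=L-a=8/3):
  R_A = P = 5 kN
  M_A = Pa = 5·(16/3) = 80/3 kN·m
Load 3 — applied couple M₀=-18 kN·m at a=6 m (b=L-a=2):
  R_A = 0 kN
  M_A = -M₀ = -(-18) = 18 kN·m
Superposition: R_A = 33 kN, M_A = 194 kN·m

R_A = 33 kN, M_A = 194 kN·m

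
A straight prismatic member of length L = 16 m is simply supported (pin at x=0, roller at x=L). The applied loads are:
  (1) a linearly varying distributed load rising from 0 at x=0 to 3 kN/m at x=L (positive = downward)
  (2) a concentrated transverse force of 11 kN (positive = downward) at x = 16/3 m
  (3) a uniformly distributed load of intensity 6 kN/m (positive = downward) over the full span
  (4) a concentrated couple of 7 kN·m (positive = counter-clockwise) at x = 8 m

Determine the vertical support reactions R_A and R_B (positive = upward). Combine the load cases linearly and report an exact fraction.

R_A = 3061/48 kN, R_B = 3227/48 kN

Load 1 — triangular load w₀=3 kN/m (0→w₀ over full span):
  R_A = w₀L/6 = 3·16/6 = 8 kN
  R_B = w₀L/3 = 3·16/3 = 16 kN
Load 2 — point force P=11 kN at a=16/3 m (b=L-a=32/3):
  R_A = Pb/L = 11·(32/3)/16 = 22/3 kN
  R_B = Pa/L = 11·(16/3)/16 = 11/3 kN
Load 3 — uniform load w=6 kN/m over full span:
  R_A = wL/2 = 6·16/2 = 48 kN
  R_B = wL/2 = 6·16/2 = 48 kN
Load 4 — applied couple M₀=7 kN·m at a=8 m (b=L-a=8):
  R_A = M₀/L = 7/16 kN
  R_B = -M₀/L = -7/16 kN
Superposition: R_A = 3061/48 kN, R_B = 3227/48 kN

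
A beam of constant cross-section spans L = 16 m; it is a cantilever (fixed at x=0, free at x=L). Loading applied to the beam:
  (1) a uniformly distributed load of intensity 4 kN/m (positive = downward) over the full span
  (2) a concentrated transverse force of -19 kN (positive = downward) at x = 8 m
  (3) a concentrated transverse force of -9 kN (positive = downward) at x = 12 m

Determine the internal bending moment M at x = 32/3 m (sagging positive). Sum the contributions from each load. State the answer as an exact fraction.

M(32/3) = -404/9 kN·m

Load 1 — uniform load w=4 kN/m over full span:
  M_1 = -w(L-x)²/2 = -4·(16-(32/3))²/2 = -512/9 kN·m
Load 2 — point force P=-19 kN at a=8 m (b=L-a=8):
  M_2 = 0  [x>a] = 0 kN·m
Load 3 — point force P=-9 kN at a=12 m (b=L-a=4):
  M_3 = -P(a-x)  [x≤a] = -(-9)·(12-(32/3)) = 12 kN·m
Superposition: M = Σ M_i = -404/9 kN·m ≈ -44.888889 kN·m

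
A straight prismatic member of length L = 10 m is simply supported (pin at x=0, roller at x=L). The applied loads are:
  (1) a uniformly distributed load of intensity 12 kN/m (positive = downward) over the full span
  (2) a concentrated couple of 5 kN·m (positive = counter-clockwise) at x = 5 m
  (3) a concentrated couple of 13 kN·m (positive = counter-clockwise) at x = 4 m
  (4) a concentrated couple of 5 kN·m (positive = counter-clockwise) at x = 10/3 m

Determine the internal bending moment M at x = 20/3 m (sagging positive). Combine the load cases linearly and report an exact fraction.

Load 1 — uniform load w=12 kN/m over full span:
  M_1 = wx(L-x)/2 = 12·(20/3)·(10-(20/3))/2 = 400/3 kN·m
Load 2 — applied couple M₀=5 kN·m at a=5 m (b=L-a=5):
  M_2 = M₀x/L - M₀  [x>a] = 5·(20/3)/10 - 5 = -5/3 kN·m
Load 3 — applied couple M₀=13 kN·m at a=4 m (b=L-a=6):
  M_3 = M₀x/L - M₀  [x>a] = 13·(20/3)/10 - 13 = -13/3 kN·m
Load 4 — applied couple M₀=5 kN·m at a=10/3 m (b=L-a=20/3):
  M_4 = M₀x/L - M₀  [x>a] = 5·(20/3)/10 - 5 = -5/3 kN·m
Superposition: M = Σ M_i = 377/3 kN·m ≈ 125.666667 kN·m

M(20/3) = 377/3 kN·m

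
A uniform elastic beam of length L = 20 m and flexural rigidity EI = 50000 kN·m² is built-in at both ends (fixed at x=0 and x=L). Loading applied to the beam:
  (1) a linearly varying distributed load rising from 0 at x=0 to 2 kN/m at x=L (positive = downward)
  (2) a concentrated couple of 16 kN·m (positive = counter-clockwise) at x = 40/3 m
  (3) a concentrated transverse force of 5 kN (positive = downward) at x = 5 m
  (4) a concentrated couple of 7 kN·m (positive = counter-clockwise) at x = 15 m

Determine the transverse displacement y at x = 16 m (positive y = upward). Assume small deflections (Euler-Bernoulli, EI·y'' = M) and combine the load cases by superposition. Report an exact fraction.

Load 1 — triangular load w₀=2 kN/m (0→w₀ over full span):
  y_1 = -w₀x²(L-x)²(x+2L)/(120LEI) = -2·16²·(20-16)²·(16+2·20)/(120·20·50000) = -896/234375 m
Load 2 — applied couple M₀=16 kN·m at a=40/3 m (b=L-a=20/3):
  y_2 = (R_Ax³/6 - M_Ax²/2 - M₀(x-a)²/2)/EI  [x>a] with R_A=16/15, M_A=16/3 = ((16/15)·16³/6 - (16/3)·16²/2 - 16·(16-(40/3))²/2)/50000 = -32/140625 m
Load 3 — point force P=5 kN at a=5 m (b=L-a=15):
  y_3 = -Pa²(L-x)²(3bL-(3b+a)(L-x))/(6L³EI)  [x>a] = -5·5²·(20-16)²·(3·15·20-(3·15+5)·(20-16))/(6·20³·50000) = -7/12000 m
Load 4 — applied couple M₀=7 kN·m at a=15 m (b=L-a=5):
  y_4 = (R_Ax³/6 - M_Ax²/2 - M₀(x-a)²/2)/EI  [x>a] with R_A=63/160, M_A=35/16 = ((63/160)·16³/6 - (35/16)·16²/2 - 7·(16-15)²/2)/50000 = -147/500000 m
Superposition: y = Σ y_i = -27719/5625000 m ≈ -0.004928 m

y(16) = -27719/5625000 m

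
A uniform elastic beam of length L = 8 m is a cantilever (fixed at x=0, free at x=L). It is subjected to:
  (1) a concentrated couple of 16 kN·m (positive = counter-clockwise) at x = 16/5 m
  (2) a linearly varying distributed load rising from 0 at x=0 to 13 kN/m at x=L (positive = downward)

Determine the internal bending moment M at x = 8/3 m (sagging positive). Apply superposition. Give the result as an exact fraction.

M(8/3) = -10352/81 kN·m

Load 1 — applied couple M₀=16 kN·m at a=16/5 m (b=L-a=24/5):
  M_1 = M₀  [x≤a] = 16 = 16 kN·m
Load 2 — triangular load w₀=13 kN/m (0→w₀ over full span):
  M_2 = w₀Lx/2 - w₀L²/3 - w₀x³/(6L) = 13·8·(8/3)/2 - 13·8²/3 - 13·(8/3)³/(6·8) = -11648/81 kN·m
Superposition: M = Σ M_i = -10352/81 kN·m ≈ -127.802469 kN·m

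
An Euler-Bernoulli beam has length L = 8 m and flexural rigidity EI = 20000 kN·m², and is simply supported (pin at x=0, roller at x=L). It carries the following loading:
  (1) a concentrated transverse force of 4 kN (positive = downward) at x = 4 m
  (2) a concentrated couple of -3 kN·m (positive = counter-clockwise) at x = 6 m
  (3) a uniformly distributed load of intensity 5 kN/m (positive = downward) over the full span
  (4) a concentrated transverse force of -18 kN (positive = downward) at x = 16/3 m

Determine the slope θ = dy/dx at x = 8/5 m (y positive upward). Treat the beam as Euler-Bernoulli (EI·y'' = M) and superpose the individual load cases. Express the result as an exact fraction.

θ(8/5) = -41347/18000000 rad

Load 1 — point force P=4 kN at a=4 m (b=L-a=4):
  θ_1 = -Pb(L²-b²-3x²)/(6LEI)  [x≤a] = -4·4·(8²-4²-3·(8/5)²)/(6·8·20000) = -21/31250 rad
Load 2 — applied couple M₀=-3 kN·m at a=6 m (b=L-a=2):
  θ_2 = (M₀x²/(2L)+C₁)/EI  [x≤a] with C₁=M₀(3b²-L²)/(6L)=13/4 = ((-3)·(8/5)²/(2·8)+(13/4))/20000 = 277/2000000 rad
Load 3 — uniform load w=5 kN/m over full span:
  θ_3 = -w(L³-6Lx²+4x³)/(24EI) = -5·(8³-6·8·(8/5)²+4·(8/5)³)/(24·20000) = -66/15625 rad
Load 4 — point force P=-18 kN at a=16/3 m (b=L-a=8/3):
  θ_4 = -Pb(L²-b²-3x²)/(6LEI)  [x≤a] = -(-18)·(8/3)·(8²-(8/3)²-3·(8/5)²)/(6·8·20000) = 346/140625 rad
Superposition: θ = Σ θ_i = -41347/18000000 rad ≈ -0.002297 rad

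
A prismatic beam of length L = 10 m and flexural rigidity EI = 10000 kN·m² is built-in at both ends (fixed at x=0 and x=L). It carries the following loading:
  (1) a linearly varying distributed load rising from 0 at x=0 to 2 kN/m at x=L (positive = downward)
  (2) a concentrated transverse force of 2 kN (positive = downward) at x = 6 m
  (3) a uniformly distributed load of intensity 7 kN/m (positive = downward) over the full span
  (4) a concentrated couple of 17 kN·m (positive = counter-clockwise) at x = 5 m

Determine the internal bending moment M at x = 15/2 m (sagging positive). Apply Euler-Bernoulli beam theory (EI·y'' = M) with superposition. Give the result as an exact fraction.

M(15/2) = 2919/400 kN·m

Load 1 — triangular load w₀=2 kN/m (0→w₀ over full span):
  M_1 = 3w₀Lx/20 - w₀L²/30 - w₀x³/(6L) = 3·2·10·(15/2)/20 - 2·10²/30 - 2·(15/2)³/(6·10) = 85/48 kN·m
Load 2 — point force P=2 kN at a=6 m (b=L-a=4):
  M_2 = Pa²(a+3b)(L-x)/L³ - Pa²b/L²  [x>a] = 2·6²·(6+3·4)·(10-(15/2))/10³ - 2·6²·4/10² = 9/25 kN·m
Load 3 — uniform load w=7 kN/m over full span:
  M_3 = wLx/2 - wL²/12 - wx²/2 = 7·10·(15/2)/2 - 7·10²/12 - 7·(15/2)²/2 = 175/24 kN·m
Load 4 — applied couple M₀=17 kN·m at a=5 m (b=L-a=5):
  M_4 = R_Ax - M_A - M₀  [x>a] with R_A=51/20, M_A=17/4 = (51/20)·(15/2) - (17/4) - 17 = -17/8 kN·m
Superposition: M = Σ M_i = 2919/400 kN·m ≈ 7.297500 kN·m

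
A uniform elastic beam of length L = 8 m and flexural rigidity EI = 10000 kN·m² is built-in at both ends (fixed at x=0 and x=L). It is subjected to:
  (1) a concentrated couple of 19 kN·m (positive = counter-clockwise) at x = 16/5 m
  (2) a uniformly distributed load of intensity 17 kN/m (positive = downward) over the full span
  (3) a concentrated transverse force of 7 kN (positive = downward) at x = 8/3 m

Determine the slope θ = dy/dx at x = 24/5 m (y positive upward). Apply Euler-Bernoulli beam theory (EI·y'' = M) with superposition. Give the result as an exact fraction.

Load 1 — applied couple M₀=19 kN·m at a=16/5 m (b=L-a=24/5):
  θ_1 = (R_Ax²/2 - M_Ax - M₀(x-a))/EI  [x>a] with R_A=171/50, M_A=57/25 = ((171/50)·(24/5)²/2 - (57/25)·(24/5) - 19·((24/5)-(16/5)))/10000 = -76/390625 rad
Load 2 — uniform load w=17 kN/m over full span:
  θ_2 = -wx(L-x)(L-2x)/(12EI) = -17·(24/5)·(8-(24/5))·(8-2·(24/5))/(12·10000) = 272/78125 rad
Load 3 — point force P=7 kN at a=8/3 m (b=L-a=16/3):
  θ_3 = Pa²(L-x)(2bL-(3b+a)(L-x))/(2L³EI)  [x>a] = 7·(8/3)²·(8-(24/5))·(2·(16/3)·8-(3·(16/3)+(8/3))·(8-(24/5)))/(2·8³·10000) = 56/140625 rad
Superposition: θ = Σ θ_i = 12956/3515625 rad ≈ 0.003685 rad

θ(24/5) = 12956/3515625 rad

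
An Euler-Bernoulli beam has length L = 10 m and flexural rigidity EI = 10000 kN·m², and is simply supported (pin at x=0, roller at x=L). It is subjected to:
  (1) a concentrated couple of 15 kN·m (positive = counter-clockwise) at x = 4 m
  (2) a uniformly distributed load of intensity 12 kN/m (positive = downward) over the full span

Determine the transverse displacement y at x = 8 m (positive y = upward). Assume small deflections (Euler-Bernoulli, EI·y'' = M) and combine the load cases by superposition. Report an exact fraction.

Load 1 — applied couple M₀=15 kN·m at a=4 m (b=L-a=6):
  y_1 = (M₀x³/(6L)-M₀(x-a)²/2+C₁x)/EI  [x>a] with C₁=M₀(3b²-L²)/(6L)=2 = (15·8³/(6·10)-15·(8-4)²/2+2·8)/10000 = 3/1250 m
Load 2 — uniform load w=12 kN/m over full span:
  y_2 = -wx(L³-2Lx²+x³)/(24EI) = -12·8·(10³-2·10·8²+8³)/(24·10000) = -58/625 m
Superposition: y = Σ y_i = -113/1250 m ≈ -0.090400 m

y(8) = -113/1250 m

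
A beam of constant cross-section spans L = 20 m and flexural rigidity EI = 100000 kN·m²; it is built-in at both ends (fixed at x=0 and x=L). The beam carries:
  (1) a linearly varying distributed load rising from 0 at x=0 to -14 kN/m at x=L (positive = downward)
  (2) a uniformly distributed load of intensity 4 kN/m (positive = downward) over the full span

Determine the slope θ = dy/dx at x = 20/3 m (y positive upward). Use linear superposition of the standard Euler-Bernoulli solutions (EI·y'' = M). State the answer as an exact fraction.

θ(20/3) = 52/30375 rad

Load 1 — triangular load w₀=-14 kN/m (0→w₀ over full span):
  θ_1 = -w₀(2x(L-x)(L-2x)(x+2L)+x²(L-x)²)/(120LEI) = -(-14)·(2·(20/3)·(20-(20/3))·(20-2·(20/3))·((20/3)+2·20)+(20/3)²·(20-(20/3))²)/(120·20·100000) = 112/30375 rad
Load 2 — uniform load w=4 kN/m over full span:
  θ_2 = -wx(L-x)(L-2x)/(12EI) = -4·(20/3)·(20-(20/3))·(20-2·(20/3))/(12·100000) = -4/2025 rad
Superposition: θ = Σ θ_i = 52/30375 rad ≈ 0.001712 rad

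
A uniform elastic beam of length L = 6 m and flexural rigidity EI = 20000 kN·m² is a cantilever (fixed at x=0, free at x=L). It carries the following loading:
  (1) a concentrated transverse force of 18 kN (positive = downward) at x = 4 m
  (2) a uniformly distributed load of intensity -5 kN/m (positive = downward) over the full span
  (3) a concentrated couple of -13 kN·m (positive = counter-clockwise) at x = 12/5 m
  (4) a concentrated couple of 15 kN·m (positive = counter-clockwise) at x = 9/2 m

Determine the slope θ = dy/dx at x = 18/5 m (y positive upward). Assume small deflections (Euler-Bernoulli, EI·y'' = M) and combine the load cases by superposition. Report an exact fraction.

θ(18/5) = 609/250000 rad

Load 1 — point force P=18 kN at a=4 m (b=L-a=2):
  θ_1 = -Px(2a-x)/(2EI)  [x≤a] = -18·(18/5)·(2·4-(18/5))/(2·20000) = -891/125000 rad
Load 2 — uniform load w=-5 kN/m over full span:
  θ_2 = -wx(x²-3Lx+3L²)/(6EI) = -(-5)·(18/5)·((18/5)²-3·6·(18/5)+3·6²)/(6·20000) = 1053/125000 rad
Load 3 — applied couple M₀=-13 kN·m at a=12/5 m (b=L-a=18/5):
  θ_3 = M₀a/EI  [x>a] = (-13)·(12/5)/20000 = -39/25000 rad
Load 4 — applied couple M₀=15 kN·m at a=9/2 m (b=L-a=3/2):
  θ_4 = M₀x/EI  [x≤a] = 15·(18/5)/20000 = 27/10000 rad
Superposition: θ = Σ θ_i = 609/250000 rad ≈ 0.002436 rad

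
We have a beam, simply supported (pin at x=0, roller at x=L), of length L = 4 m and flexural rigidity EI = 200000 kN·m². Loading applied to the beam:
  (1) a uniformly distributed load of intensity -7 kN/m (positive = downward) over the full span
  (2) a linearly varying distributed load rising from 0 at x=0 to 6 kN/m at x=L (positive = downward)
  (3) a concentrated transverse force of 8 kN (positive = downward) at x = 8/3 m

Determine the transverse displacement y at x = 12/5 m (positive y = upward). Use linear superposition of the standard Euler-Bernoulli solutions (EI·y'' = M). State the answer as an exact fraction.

Load 1 — uniform load w=-7 kN/m over full span:
  y_1 = -wx(L³-2Lx²+x³)/(24EI) = -(-7)·(12/5)·(4³-2·4·(12/5)²+(12/5)³)/(24·200000) = 217/1953125 m
Load 2 — triangular load w₀=6 kN/m (0→w₀ over full span):
  y_2 = -w₀x(7L⁴-10L²x²+3x⁴)/(360LEI) = -6·(12/5)·(7·4⁴-10·4²·(12/5)²+3·(12/5)⁴)/(360·4·200000) = -2368/48828125 m
Load 3 — point force P=8 kN at a=8/3 m (b=L-a=4/3):
  y_3 = -Pbx(L²-b²-x²)/(6LEI)  [x≤a] = -8·(4/3)·(12/5)·(4²-(4/3)²-(12/5)²)/(6·4·200000) = -476/10546875 m
Superposition: y = Σ y_i = 23039/1318359375 m ≈ 0.000017 m

y(12/5) = 23039/1318359375 m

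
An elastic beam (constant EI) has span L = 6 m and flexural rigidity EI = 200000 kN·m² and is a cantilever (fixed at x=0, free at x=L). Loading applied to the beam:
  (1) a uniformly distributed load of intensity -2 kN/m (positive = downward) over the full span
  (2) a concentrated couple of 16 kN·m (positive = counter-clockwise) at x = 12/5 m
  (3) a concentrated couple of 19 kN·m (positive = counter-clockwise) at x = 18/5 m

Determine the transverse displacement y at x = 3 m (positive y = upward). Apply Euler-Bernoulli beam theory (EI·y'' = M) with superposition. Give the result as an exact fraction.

y(3) = 26937/20000000 m

Load 1 — uniform load w=-2 kN/m over full span:
  y_1 = -wx²(x²-4Lx+6L²)/(24EI) = -(-2)·3²·(3²-4·6·3+6·6²)/(24·200000) = 459/800000 m
Load 2 — applied couple M₀=16 kN·m at a=12/5 m (b=L-a=18/5):
  y_2 = M₀a(2x-a)/(2EI)  [x>a] = 16·(12/5)·(2·3-(12/5))/(2·200000) = 27/78125 m
Load 3 — applied couple M₀=19 kN·m at a=18/5 m (b=L-a=12/5):
  y_3 = M₀x²/(2EI)  [x≤a] = 19·3²/(2·200000) = 171/400000 m
Superposition: y = Σ y_i = 26937/20000000 m ≈ 0.001347 m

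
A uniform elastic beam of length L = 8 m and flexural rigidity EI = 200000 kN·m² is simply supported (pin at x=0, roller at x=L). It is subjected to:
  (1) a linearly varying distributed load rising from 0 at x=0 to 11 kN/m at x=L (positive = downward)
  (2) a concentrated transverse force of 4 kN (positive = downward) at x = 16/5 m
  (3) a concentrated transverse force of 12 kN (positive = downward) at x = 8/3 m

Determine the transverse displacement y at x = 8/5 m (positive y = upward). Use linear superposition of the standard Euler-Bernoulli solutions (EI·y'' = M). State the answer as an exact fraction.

Load 1 — triangular load w₀=11 kN/m (0→w₀ over full span):
  y_1 = -w₀x(7L⁴-10L²x²+3x⁴)/(360LEI) = -11·(8/5)·(7·8⁴-10·8²·(8/5)²+3·(8/5)⁴)/(360·8·200000) = -121088/146484375 m
Load 2 — point force P=4 kN at a=16/5 m (b=L-a=24/5):
  y_2 = -Pbx(L²-b²-x²)/(6LEI)  [x≤a] = -4·(24/5)·(8/5)·(8²-(24/5)²-(8/5)²)/(6·8·200000) = -48/390625 m
Load 3 — point force P=12 kN at a=8/3 m (b=L-a=16/3):
  y_3 = -Pbx(L²-b²-x²)/(6LEI)  [x≤a] = -12·(16/3)·(8/5)·(8²-(16/3)²-(8/5)²)/(6·8·200000) = -3712/10546875 m
Superposition: y = Σ y_i = -1715792/1318359375 m ≈ -0.001301 m

y(8/5) = -1715792/1318359375 m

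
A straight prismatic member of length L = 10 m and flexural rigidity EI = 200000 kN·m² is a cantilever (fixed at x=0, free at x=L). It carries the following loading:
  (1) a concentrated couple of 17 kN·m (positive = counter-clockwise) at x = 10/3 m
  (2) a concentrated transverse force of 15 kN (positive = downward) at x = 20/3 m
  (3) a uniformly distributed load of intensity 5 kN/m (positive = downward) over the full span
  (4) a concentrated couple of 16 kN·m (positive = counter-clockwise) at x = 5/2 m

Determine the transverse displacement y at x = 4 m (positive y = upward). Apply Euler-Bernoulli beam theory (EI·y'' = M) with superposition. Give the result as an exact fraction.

Load 1 — applied couple M₀=17 kN·m at a=10/3 m (b=L-a=20/3):
  y_1 = M₀a(2x-a)/(2EI)  [x>a] = 17·(10/3)·(2·4-(10/3))/(2·200000) = 119/180000 m
Load 2 — point force P=15 kN at a=20/3 m (b=L-a=10/3):
  y_2 = -Px²(3a-x)/(6EI)  [x≤a] = -15·4²·(3·(20/3)-4)/(6·200000) = -2/625 m
Load 3 — uniform load w=5 kN/m over full span:
  y_3 = -wx²(x²-4Lx+6L²)/(24EI) = -5·4²·(4²-4·10·4+6·10²)/(24·200000) = -19/2500 m
Load 4 — applied couple M₀=16 kN·m at a=5/2 m (b=L-a=15/2):
  y_4 = M₀a(2x-a)/(2EI)  [x>a] = 16·(5/2)·(2·4-(5/2))/(2·200000) = 11/20000 m
Superposition: y = Σ y_i = -863/90000 m ≈ -0.009589 m

y(4) = -863/90000 m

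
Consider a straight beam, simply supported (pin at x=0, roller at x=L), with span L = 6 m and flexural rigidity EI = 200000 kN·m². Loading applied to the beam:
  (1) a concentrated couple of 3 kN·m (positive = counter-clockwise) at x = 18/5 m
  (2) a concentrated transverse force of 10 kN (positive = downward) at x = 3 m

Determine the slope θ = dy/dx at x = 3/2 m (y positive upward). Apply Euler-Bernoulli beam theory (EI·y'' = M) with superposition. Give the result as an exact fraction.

Load 1 — applied couple M₀=3 kN·m at a=18/5 m (b=L-a=12/5):
  θ_1 = (M₀x²/(2L)+C₁)/EI  [x≤a] with C₁=M₀(3b²-L²)/(6L)=-39/25 = (3·(3/2)²/(2·6)+(-39/25))/200000 = -399/80000000 rad
Load 2 — point force P=10 kN at a=3 m (b=L-a=3):
  θ_2 = -Pb(L²-b²-3x²)/(6LEI)  [x≤a] = -10·3·(6²-3²-3·(3/2)²)/(6·6·200000) = -27/320000 rad
Superposition: θ = Σ θ_i = -7149/80000000 rad ≈ -0.000089 rad

θ(3/2) = -7149/80000000 rad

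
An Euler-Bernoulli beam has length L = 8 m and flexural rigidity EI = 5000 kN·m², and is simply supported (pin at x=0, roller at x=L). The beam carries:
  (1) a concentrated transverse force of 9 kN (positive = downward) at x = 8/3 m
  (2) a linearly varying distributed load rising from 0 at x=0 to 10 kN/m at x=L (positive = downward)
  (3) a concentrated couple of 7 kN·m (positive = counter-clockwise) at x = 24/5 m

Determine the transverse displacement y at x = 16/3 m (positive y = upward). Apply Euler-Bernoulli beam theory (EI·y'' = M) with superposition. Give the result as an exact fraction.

y(16/3) = -706036/11390625 m

Load 1 — point force P=9 kN at a=8/3 m (b=L-a=16/3):
  y_1 = -Pa(L-x)(2Lx-a²-x²)/(6LEI)  [x>a] = -9·(8/3)·(8-(16/3))·(2·8·(16/3)-(8/3)²-(16/3)²)/(6·8·5000) = -224/16875 m
Load 2 — triangular load w₀=10 kN/m (0→w₀ over full span):
  y_2 = -w₀x(7L⁴-10L²x²+3x⁴)/(360LEI) = -10·(16/3)·(7·8⁴-10·8²·(16/3)²+3·(16/3)⁴)/(360·8·5000) = -4352/91125 m
Load 3 — applied couple M₀=7 kN·m at a=24/5 m (b=L-a=16/5):
  y_3 = (M₀x³/(6L)-M₀(x-a)²/2+C₁x)/EI  [x>a] with C₁=M₀(3b²-L²)/(6L)=-364/75 = (7·(16/3)³/(6·8)-7·((16/3)-(24/5))²/2+(-364/75)·(16/3))/5000 = -1204/1265625 m
Superposition: y = Σ y_i = -706036/11390625 m ≈ -0.061984 m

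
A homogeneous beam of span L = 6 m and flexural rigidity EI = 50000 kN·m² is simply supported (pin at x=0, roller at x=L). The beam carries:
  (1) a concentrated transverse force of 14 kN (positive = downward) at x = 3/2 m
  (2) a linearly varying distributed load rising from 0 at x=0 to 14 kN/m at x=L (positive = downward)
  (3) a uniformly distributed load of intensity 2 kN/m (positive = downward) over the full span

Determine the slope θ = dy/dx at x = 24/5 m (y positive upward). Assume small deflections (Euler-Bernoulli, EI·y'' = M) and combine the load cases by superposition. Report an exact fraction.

Load 1 — point force P=14 kN at a=3/2 m (b=L-a=9/2):
  θ_1 = -Pa(2L²-6Lx+3x²+a²)/(6LEI)  [x>a] = -14·(3/2)·(2·6²-6·6·(24/5)+3·(24/5)²+(3/2)²)/(6·6·50000) = 6867/20000000 rad
Load 2 — triangular load w₀=14 kN/m (0→w₀ over full span):
  θ_2 = -w₀(7L⁴-30L²x²+15x⁴)/(360LEI) = -14·(7·6⁴-30·6²·(24/5)²+15·(24/5)⁴)/(360·6·50000) = 15897/15625000 rad
Load 3 — uniform load w=2 kN/m over full span:
  θ_3 = -w(L³-6Lx²+4x³)/(24EI) = -2·(6³-6·6·(24/5)²+4·(24/5)³)/(24·50000) = 891/3125000 rad
Superposition: θ = Σ θ_i = 822939/500000000 rad ≈ 0.001646 rad

θ(24/5) = 822939/500000000 rad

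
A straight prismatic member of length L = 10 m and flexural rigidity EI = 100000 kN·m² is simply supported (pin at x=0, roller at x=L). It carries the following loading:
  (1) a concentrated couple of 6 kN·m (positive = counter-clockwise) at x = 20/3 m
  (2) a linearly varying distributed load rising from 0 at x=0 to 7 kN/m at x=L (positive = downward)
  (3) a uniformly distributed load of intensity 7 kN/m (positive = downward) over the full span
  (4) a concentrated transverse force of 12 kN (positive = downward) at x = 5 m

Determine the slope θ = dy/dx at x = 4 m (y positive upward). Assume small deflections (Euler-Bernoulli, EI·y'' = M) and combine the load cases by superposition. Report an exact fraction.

Load 1 — applied couple M₀=6 kN·m at a=20/3 m (b=L-a=10/3):
  θ_1 = (M₀x²/(2L)+C₁)/EI  [x≤a] with C₁=M₀(3b²-L²)/(6L)=-20/3 = (6·4²/(2·10)+(-20/3))/100000 = -7/375000 rad
Load 2 — triangular load w₀=7 kN/m (0→w₀ over full span):
  θ_2 = -w₀(7L⁴-30L²x²+15x⁴)/(360LEI) = -7·(7·10⁴-30·10²·4²+15·4⁴)/(360·10·100000) = -2261/4500000 rad
Load 3 — uniform load w=7 kN/m over full span:
  θ_3 = -w(L³-6Lx²+4x³)/(24EI) = -7·(10³-6·10·4²+4·4³)/(24·100000) = -259/300000 rad
Load 4 — point force P=12 kN at a=5 m (b=L-a=5):
  θ_4 = -Pb(L²-b²-3x²)/(6LEI)  [x≤a] = -12·5·(10²-5²-3·4²)/(6·10·100000) = -27/100000 rad
Superposition: θ = Σ θ_i = -1489/900000 rad ≈ -0.001654 rad

θ(4) = -1489/900000 rad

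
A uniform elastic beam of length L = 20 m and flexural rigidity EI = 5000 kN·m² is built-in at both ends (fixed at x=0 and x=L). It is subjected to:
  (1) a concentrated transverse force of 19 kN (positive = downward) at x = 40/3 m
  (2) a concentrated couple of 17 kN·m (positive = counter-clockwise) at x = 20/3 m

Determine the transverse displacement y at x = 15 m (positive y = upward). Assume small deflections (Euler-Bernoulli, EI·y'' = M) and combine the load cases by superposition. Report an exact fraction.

y(15) = -1177/16200 m

Load 1 — point force P=19 kN at a=40/3 m (b=L-a=20/3):
  y_1 = -Pa²(L-x)²(3bL-(3b+a)(L-x))/(6L³EI)  [x>a] = -19·(40/3)²·(20-15)²·(3·(20/3)·20-(3·(20/3)+(40/3))·(20-15))/(6·20³·5000) = -133/1620 m
Load 2 — applied couple M₀=17 kN·m at a=20/3 m (b=L-a=40/3):
  y_2 = (R_Ax³/6 - M_Ax²/2 - M₀(x-a)²/2)/EI  [x>a] with R_A=17/15, M_A=0 = ((17/15)·15³/6 - 0·15²/2 - 17·(15-(20/3))²/2)/5000 = 17/1800 m
Superposition: y = Σ y_i = -1177/16200 m ≈ -0.072654 m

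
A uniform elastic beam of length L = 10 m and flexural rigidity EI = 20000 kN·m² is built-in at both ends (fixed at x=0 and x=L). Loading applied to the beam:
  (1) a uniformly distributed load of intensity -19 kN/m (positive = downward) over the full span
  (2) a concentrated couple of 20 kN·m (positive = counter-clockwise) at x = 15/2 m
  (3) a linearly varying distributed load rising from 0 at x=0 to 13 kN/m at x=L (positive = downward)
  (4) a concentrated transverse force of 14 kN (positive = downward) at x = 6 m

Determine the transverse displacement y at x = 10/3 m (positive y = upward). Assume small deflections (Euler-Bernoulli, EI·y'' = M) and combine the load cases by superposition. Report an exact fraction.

y(10/3) = 293113/29160000 m

Load 1 — uniform load w=-19 kN/m over full span:
  y_1 = -wx²(L-x)²/(24EI) = -(-19)·(10/3)²·(10-(10/3))²/(24·20000) = 19/972 m
Load 2 — applied couple M₀=20 kN·m at a=15/2 m (b=L-a=5/2):
  y_2 = (R_Ax³/6 - M_Ax²/2)/EI  [x≤a] with R_A=9/4, M_A=25/4 = ((9/4)·(10/3)³/6 - (25/4)·(10/3)²/2)/20000 = -1/960 m
Load 3 — triangular load w₀=13 kN/m (0→w₀ over full span):
  y_3 = -w₀x²(L-x)²(x+2L)/(120LEI) = -13·(10/3)²·(10-(10/3))²·((10/3)+2·10)/(120·10·20000) = -91/14580 m
Load 4 — point force P=14 kN at a=6 m (b=L-a=4):
  y_4 = -Pb²x²(3aL-(3a+b)x)/(6L³EI)  [x≤a] = -14·4²·(10/3)²·(3·6·10-(3·6+4)·(10/3))/(6·10³·20000) = -112/50625 m
Superposition: y = Σ y_i = 293113/29160000 m ≈ 0.010052 m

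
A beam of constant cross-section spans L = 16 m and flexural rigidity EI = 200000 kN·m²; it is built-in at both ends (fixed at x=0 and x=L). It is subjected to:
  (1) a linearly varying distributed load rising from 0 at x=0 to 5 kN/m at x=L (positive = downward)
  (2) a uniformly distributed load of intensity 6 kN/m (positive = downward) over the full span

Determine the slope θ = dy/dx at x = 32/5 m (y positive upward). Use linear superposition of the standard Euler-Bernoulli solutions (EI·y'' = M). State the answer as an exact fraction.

θ(32/5) = -288/390625 rad

Load 1 — triangular load w₀=5 kN/m (0→w₀ over full span):
  θ_1 = -w₀(2x(L-x)(L-2x)(x+2L)+x²(L-x)²)/(120LEI) = -5·(2·(32/5)·(16-(32/5))·(16-2·(32/5))·((32/5)+2·16)+(32/5)²·(16-(32/5))²)/(120·16·200000) = -96/390625 rad
Load 2 — uniform load w=6 kN/m over full span:
  θ_2 = -wx(L-x)(L-2x)/(12EI) = -6·(32/5)·(16-(32/5))·(16-2·(32/5))/(12·200000) = -192/390625 rad
Superposition: θ = Σ θ_i = -288/390625 rad ≈ -0.000737 rad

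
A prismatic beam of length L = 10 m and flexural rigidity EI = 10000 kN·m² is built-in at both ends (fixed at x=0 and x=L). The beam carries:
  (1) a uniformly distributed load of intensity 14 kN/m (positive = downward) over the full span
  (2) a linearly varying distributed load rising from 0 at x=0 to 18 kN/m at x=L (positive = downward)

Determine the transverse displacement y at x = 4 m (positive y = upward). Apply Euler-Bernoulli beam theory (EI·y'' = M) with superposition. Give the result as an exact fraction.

y(4) = -849/15625 m

Load 1 — uniform load w=14 kN/m over full span:
  y_1 = -wx²(L-x)²/(24EI) = -14·4²·(10-4)²/(24·10000) = -21/625 m
Load 2 — triangular load w₀=18 kN/m (0→w₀ over full span):
  y_2 = -w₀x²(L-x)²(x+2L)/(120LEI) = -18·4²·(10-4)²·(4+2·10)/(120·10·10000) = -324/15625 m
Superposition: y = Σ y_i = -849/15625 m ≈ -0.054336 m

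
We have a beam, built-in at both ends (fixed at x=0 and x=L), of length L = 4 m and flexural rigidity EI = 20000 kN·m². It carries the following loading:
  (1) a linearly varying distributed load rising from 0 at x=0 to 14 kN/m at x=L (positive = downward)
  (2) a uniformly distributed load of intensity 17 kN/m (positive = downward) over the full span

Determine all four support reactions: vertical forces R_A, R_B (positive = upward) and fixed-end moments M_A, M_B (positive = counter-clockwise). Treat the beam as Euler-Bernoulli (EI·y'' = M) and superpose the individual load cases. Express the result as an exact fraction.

Load 1 — triangular load w₀=14 kN/m (0→w₀ over full span):
  R_A = 3w₀L/20 = 3·14·4/20 = 42/5 kN
  M_A = w₀L²/30 = 14·4²/30 = 112/15 kN·m
  R_B = 7w₀L/20 = 7·14·4/20 = 98/5 kN
  M_B = -w₀L²/20 = -14·4²/20 = -56/5 kN·m
Load 2 — uniform load w=17 kN/m over full span:
  R_A = wL/2 = 17·4/2 = 34 kN
  M_A = wL²/12 = 17·4²/12 = 68/3 kN·m
  R_B = wL/2 = 17·4/2 = 34 kN
  M_B = -wL²/12 = -17·4²/12 = -68/3 kN·m
Superposition: R_A = 212/5 kN, M_A = 452/15 kN·m, R_B = 268/5 kN, M_B = -508/15 kN·m

R_A = 212/5 kN, M_A = 452/15 kN·m, R_B = 268/5 kN, M_B = -508/15 kN·m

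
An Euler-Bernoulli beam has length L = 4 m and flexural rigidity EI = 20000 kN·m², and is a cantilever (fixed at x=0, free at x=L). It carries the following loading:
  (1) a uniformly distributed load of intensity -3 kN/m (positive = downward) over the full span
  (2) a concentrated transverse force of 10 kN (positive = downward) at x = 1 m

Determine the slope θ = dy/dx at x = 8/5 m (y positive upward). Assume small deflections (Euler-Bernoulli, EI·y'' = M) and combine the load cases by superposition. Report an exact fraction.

θ(8/5) = 2511/2500000 rad

Load 1 — uniform load w=-3 kN/m over full span:
  θ_1 = -wx(x²-3Lx+3L²)/(6EI) = -(-3)·(8/5)·((8/5)²-3·4·(8/5)+3·4²)/(6·20000) = 98/78125 rad
Load 2 — point force P=10 kN at a=1 m (b=L-a=3):
  θ_2 = -Pa²/(2EI)  [x>a] = -10·1²/(2·20000) = -1/4000 rad
Superposition: θ = Σ θ_i = 2511/2500000 rad ≈ 0.001004 rad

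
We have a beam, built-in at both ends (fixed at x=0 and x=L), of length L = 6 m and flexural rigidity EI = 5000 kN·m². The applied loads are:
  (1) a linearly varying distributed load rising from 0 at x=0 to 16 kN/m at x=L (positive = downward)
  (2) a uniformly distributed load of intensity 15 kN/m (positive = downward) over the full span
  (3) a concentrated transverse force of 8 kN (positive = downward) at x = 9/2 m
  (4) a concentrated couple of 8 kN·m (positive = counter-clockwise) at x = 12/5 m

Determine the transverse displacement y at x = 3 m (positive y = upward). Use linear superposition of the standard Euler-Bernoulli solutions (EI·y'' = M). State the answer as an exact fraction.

y(3) = -15849/1000000 m

Load 1 — triangular load w₀=16 kN/m (0→w₀ over full span):
  y_1 = -w₀x²(L-x)²(x+2L)/(120LEI) = -16·3²·(6-3)²·(3+2·6)/(120·6·5000) = -27/5000 m
Load 2 — uniform load w=15 kN/m over full span:
  y_2 = -wx²(L-x)²/(24EI) = -15·3²·(6-3)²/(24·5000) = -81/8000 m
Load 3 — point force P=8 kN at a=9/2 m (b=L-a=3/2):
  y_3 = -Pb²x²(3aL-(3a+b)x)/(6L³EI)  [x≤a] = -8·(3/2)²·3²·(3·(9/2)·6-(3·(9/2)+(3/2))·3)/(6·6³·5000) = -9/10000 m
Load 4 — applied couple M₀=8 kN·m at a=12/5 m (b=L-a=18/5):
  y_4 = (R_Ax³/6 - M_Ax²/2 - M₀(x-a)²/2)/EI  [x>a] with R_A=48/25, M_A=24/25 = ((48/25)·3³/6 - (24/25)·3²/2 - 8·(3-(12/5))²/2)/5000 = 9/15625 m
Superposition: y = Σ y_i = -15849/1000000 m ≈ -0.015849 m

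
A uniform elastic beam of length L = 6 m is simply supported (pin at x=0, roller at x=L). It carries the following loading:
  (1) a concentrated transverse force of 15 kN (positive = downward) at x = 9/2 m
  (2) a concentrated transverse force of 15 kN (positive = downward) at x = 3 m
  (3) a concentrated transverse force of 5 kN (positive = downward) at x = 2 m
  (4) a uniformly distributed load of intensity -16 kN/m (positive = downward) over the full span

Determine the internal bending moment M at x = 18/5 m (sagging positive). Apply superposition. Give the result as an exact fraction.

Load 1 — point force P=15 kN at a=9/2 m (b=L-a=3/2):
  M_1 = Pbx/L  [x≤a] = 15·(3/2)·(18/5)/6 = 27/2 kN·m
Load 2 — point force P=15 kN at a=3 m (b=L-a=3):
  M_2 = Pa(L-x)/L  [x>a] = 15·3·(6-(18/5))/6 = 18 kN·m
Load 3 — point force P=5 kN at a=2 m (b=L-a=4):
  M_3 = Pa(L-x)/L  [x>a] = 5·2·(6-(18/5))/6 = 4 kN·m
Load 4 — uniform load w=-16 kN/m over full span:
  M_4 = wx(L-x)/2 = (-16)·(18/5)·(6-(18/5))/2 = -1728/25 kN·m
Superposition: M = Σ M_i = -1681/50 kN·m ≈ -33.620000 kN·m

M(18/5) = -1681/50 kN·m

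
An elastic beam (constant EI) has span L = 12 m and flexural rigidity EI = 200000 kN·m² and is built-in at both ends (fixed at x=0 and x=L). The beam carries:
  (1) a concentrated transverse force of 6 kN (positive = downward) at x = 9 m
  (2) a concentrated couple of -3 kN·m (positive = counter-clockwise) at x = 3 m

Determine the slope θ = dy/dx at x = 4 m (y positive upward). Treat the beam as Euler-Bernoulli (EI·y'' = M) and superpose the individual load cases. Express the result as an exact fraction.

θ(4) = -3/80000 rad

Load 1 — point force P=6 kN at a=9 m (b=L-a=3):
  θ_1 = -Pb²x(2aL-(3a+b)x)/(2L³EI)  [x≤a] = -6·3²·4·(2·9·12-(3·9+3)·4)/(2·12³·200000) = -3/100000 rad
Load 2 — applied couple M₀=-3 kN·m at a=3 m (b=L-a=9):
  θ_2 = (R_Ax²/2 - M_Ax - M₀(x-a))/EI  [x>a] with R_A=-9/32, M_A=9/16 = ((-9/32)·4²/2 - (9/16)·4 - (-3)·(4-3))/200000 = -3/400000 rad
Superposition: θ = Σ θ_i = -3/80000 rad ≈ -0.000037 rad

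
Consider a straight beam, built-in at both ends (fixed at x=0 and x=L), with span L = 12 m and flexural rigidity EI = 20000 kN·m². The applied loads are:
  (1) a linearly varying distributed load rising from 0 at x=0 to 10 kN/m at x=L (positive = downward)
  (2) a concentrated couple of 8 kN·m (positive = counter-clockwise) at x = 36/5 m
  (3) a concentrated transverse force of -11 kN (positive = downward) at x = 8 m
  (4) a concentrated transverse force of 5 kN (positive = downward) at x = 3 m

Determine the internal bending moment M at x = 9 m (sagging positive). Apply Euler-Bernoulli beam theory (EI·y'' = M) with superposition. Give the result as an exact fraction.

Load 1 — triangular load w₀=10 kN/m (0→w₀ over full span):
  M_1 = 3w₀Lx/20 - w₀L²/30 - w₀x³/(6L) = 3·10·12·9/20 - 10·12²/30 - 10·9³/(6·12) = 51/4 kN·m
Load 2 — applied couple M₀=8 kN·m at a=36/5 m (b=L-a=24/5):
  M_2 = R_Ax - M_A - M₀  [x>a] with R_A=24/25, M_A=64/25 = (24/25)·9 - (64/25) - 8 = -48/25 kN·m
Load 3 — point force P=-11 kN at a=8 m (b=L-a=4):
  M_3 = Pa²(a+3b)(L-x)/L³ - Pa²b/L²  [x>a] = (-11)·8²·(8+3·4)·(12-9)/12³ - (-11)·8²·4/12² = -44/9 kN·m
Load 4 — point force P=5 kN at a=3 m (b=L-a=9):
  M_4 = Pa²(a+3b)(L-x)/L³ - Pa²b/L²  [x>a] = 5·3²·(3+3·9)·(12-9)/12³ - 5·3²·9/12² = -15/32 kN·m
Superposition: M = Σ M_i = 39401/7200 kN·m ≈ 5.472361 kN·m

M(9) = 39401/7200 kN·m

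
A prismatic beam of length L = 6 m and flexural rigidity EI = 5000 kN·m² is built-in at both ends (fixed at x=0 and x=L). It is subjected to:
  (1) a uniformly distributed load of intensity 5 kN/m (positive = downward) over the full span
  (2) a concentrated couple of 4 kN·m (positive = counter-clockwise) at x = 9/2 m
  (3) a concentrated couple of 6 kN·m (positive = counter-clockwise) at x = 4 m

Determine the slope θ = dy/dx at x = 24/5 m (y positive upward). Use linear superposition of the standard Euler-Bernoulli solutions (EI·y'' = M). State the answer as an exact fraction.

Load 1 — uniform load w=5 kN/m over full span:
  θ_1 = -wx(L-x)(L-2x)/(12EI) = -5·(24/5)·(6-(24/5))·(6-2·(24/5))/(12·5000) = 27/15625 rad
Load 2 — applied couple M₀=4 kN·m at a=9/2 m (b=L-a=3/2):
  θ_2 = (R_Ax²/2 - M_Ax - M₀(x-a))/EI  [x>a] with R_A=3/4, M_A=5/4 = ((3/4)·(24/5)²/2 - (5/4)·(24/5) - 4·((24/5)-(9/2)))/5000 = 9/31250 rad
Load 3 — applied couple M₀=6 kN·m at a=4 m (b=L-a=2):
  θ_3 = (R_Ax²/2 - M_Ax - M₀(x-a))/EI  [x>a] with R_A=4/3, M_A=2 = ((4/3)·(24/5)²/2 - 2·(24/5) - 6·((24/5)-4))/5000 = 3/15625 rad
Superposition: θ = Σ θ_i = 69/31250 rad ≈ 0.002208 rad

θ(24/5) = 69/31250 rad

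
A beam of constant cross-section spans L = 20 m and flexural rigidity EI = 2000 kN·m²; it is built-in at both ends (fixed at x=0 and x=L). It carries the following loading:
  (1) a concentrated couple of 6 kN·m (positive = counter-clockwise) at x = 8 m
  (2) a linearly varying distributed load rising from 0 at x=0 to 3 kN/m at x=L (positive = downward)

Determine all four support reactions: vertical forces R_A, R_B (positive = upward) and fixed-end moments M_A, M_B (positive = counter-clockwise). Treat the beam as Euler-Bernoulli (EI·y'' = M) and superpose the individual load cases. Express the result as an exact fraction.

R_A = 1179/125 kN, M_A = 1018/25 kN·m, R_B = 2571/125 kN, M_B = -1452/25 kN·m

Load 1 — applied couple M₀=6 kN·m at a=8 m (b=L-a=12):
  R_A = 6M₀ab/L³ = 6·6·8·12/20³ = 54/125 kN
  M_A = M₀b(2a-b)/L² = 6·12·(2·8-12)/20² = 18/25 kN·m
  R_B = -6M₀ab/L³ = -6·6·8·12/20³ = -54/125 kN
  M_B = M₀a(2b-a)/L² = 6·8·(2·12-8)/20² = 48/25 kN·m
Load 2 — triangular load w₀=3 kN/m (0→w₀ over full span):
  R_A = 3w₀L/20 = 3·3·20/20 = 9 kN
  M_A = w₀L²/30 = 3·20²/30 = 40 kN·m
  R_B = 7w₀L/20 = 7·3·20/20 = 21 kN
  M_B = -w₀L²/20 = -3·20²/20 = -60 kN·m
Superposition: R_A = 1179/125 kN, M_A = 1018/25 kN·m, R_B = 2571/125 kN, M_B = -1452/25 kN·m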